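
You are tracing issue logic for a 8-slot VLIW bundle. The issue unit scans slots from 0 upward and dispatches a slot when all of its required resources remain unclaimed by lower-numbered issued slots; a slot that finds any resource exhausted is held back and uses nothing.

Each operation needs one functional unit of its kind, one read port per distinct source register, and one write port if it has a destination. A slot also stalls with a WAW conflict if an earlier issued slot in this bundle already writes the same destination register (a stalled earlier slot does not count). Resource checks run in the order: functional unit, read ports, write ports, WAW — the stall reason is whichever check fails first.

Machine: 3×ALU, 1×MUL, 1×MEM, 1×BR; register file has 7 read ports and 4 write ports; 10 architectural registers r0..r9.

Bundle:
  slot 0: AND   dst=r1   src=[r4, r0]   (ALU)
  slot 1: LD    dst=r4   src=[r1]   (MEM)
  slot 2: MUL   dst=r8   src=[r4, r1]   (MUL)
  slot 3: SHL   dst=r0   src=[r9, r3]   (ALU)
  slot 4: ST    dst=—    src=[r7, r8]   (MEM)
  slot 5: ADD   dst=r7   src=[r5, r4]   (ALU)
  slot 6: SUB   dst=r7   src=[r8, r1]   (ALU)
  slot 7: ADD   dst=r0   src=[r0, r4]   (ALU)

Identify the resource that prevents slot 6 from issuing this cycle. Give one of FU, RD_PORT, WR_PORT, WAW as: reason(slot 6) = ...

reason(slot 6) = RD_PORT

[0] ALU needs rd=2 wr=1: ok; after: ALU=2 MUL=1 MEM=1 BR=1, R=5, W=3
[1] MEM needs rd=1 wr=1: ok; after: ALU=2 MUL=1 MEM=0 BR=1, R=4, W=2
[2] MUL needs rd=2 wr=1: ok; after: ALU=2 MUL=0 MEM=0 BR=1, R=2, W=1
[3] ALU needs rd=2 wr=1: ok; after: ALU=1 MUL=0 MEM=0 BR=1, R=0, W=0
[4] MEM needs rd=2 wr=0: FU; after: ALU=1 MUL=0 MEM=0 BR=1, R=0, W=0
[5] ALU needs rd=2 wr=1: RD_PORT; after: ALU=1 MUL=0 MEM=0 BR=1, R=0, W=0
[6] ALU needs rd=2 wr=1: RD_PORT; after: ALU=1 MUL=0 MEM=0 BR=1, R=0, W=0
[7] ALU needs rd=2 wr=1: RD_PORT; after: ALU=1 MUL=0 MEM=0 BR=1, R=0, W=0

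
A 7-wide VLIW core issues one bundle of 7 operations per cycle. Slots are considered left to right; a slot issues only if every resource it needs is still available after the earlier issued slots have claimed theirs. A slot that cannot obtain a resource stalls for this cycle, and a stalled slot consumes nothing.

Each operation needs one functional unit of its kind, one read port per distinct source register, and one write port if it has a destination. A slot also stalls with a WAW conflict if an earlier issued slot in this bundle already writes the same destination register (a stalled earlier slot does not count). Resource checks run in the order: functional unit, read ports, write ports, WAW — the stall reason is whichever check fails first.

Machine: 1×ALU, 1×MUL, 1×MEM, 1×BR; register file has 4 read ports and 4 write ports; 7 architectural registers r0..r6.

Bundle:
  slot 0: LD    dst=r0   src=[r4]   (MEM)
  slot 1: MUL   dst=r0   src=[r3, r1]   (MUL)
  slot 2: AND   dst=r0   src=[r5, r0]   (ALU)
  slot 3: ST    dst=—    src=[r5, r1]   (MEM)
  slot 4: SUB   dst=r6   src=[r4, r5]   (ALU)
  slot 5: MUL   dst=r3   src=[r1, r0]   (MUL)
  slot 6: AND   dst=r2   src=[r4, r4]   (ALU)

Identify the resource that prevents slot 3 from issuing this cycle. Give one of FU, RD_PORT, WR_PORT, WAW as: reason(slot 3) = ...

[0] MEM needs rd=1 wr=1: ok; after: ALU=1 MUL=1 MEM=0 BR=1, R=3, W=3
[1] MUL needs rd=2 wr=1: WAW; after: ALU=1 MUL=1 MEM=0 BR=1, R=3, W=3
[2] ALU needs rd=2 wr=1: WAW; after: ALU=1 MUL=1 MEM=0 BR=1, R=3, W=3
[3] MEM needs rd=2 wr=0: FU; after: ALU=1 MUL=1 MEM=0 BR=1, R=3, W=3
[4] ALU needs rd=2 wr=1: ok; after: ALU=0 MUL=1 MEM=0 BR=1, R=1, W=2
[5] MUL needs rd=2 wr=1: RD_PORT; after: ALU=0 MUL=1 MEM=0 BR=1, R=1, W=2
[6] ALU needs rd=1 wr=1: FU; after: ALU=0 MUL=1 MEM=0 BR=1, R=1, W=2

reason(slot 3) = FU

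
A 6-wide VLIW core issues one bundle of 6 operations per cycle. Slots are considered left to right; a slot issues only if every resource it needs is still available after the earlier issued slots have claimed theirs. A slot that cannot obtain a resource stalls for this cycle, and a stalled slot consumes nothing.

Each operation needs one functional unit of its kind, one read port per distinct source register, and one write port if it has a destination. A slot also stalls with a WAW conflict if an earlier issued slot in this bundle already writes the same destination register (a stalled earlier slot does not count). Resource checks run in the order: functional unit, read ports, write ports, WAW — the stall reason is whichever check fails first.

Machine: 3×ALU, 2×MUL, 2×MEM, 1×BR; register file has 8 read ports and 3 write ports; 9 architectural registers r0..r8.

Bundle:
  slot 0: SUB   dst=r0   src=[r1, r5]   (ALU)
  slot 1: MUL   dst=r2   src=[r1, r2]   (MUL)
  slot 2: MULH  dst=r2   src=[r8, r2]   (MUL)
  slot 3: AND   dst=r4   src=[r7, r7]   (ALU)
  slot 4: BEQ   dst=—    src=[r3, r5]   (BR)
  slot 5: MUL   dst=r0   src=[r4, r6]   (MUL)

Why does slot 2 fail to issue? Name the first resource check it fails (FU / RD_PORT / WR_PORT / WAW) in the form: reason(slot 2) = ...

reason(slot 2) = WAW

(0) want 1×ALU +2rd +1wr — yes → AL2|MU2|ME2|BR1|rd6|wr2
(1) want 1×MUL +2rd +1wr — yes → AL2|MU1|ME2|BR1|rd4|wr1
(2) want 1×MUL +2rd +1wr — WAW → AL2|MU1|ME2|BR1|rd4|wr1
(3) want 1×ALU +1rd +1wr — yes → AL1|MU1|ME2|BR1|rd3|wr0
(4) want 1×BR +2rd +0wr — yes → AL1|MU1|ME2|BR0|rd1|wr0
(5) want 1×MUL +2rd +1wr — RD_PORT → AL1|MU1|ME2|BR0|rd1|wr0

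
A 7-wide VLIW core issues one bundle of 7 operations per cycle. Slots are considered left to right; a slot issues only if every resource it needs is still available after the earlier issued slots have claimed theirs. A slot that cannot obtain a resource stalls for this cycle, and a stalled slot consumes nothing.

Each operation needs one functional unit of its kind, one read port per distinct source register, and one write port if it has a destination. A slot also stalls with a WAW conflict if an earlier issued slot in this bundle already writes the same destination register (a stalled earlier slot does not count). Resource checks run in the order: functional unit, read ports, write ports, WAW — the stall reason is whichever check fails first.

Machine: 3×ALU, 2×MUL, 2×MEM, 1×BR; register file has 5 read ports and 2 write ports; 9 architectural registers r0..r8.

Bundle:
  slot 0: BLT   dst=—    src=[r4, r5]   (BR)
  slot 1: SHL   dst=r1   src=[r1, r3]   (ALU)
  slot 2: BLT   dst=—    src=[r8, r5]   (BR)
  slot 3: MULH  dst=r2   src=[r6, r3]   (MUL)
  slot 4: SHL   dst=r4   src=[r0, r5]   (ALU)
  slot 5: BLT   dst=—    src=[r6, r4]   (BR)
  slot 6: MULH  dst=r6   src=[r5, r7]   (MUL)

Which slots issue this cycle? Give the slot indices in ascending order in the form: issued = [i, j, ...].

[0] BR needs rd=2 wr=0: ok; after: ALU=3 MUL=2 MEM=2 BR=0, R=3, W=2
[1] ALU needs rd=2 wr=1: ok; after: ALU=2 MUL=2 MEM=2 BR=0, R=1, W=1
[2] BR needs rd=2 wr=0: FU; after: ALU=2 MUL=2 MEM=2 BR=0, R=1, W=1
[3] MUL needs rd=2 wr=1: RD_PORT; after: ALU=2 MUL=2 MEM=2 BR=0, R=1, W=1
[4] ALU needs rd=2 wr=1: RD_PORT; after: ALU=2 MUL=2 MEM=2 BR=0, R=1, W=1
[5] BR needs rd=2 wr=0: FU; after: ALU=2 MUL=2 MEM=2 BR=0, R=1, W=1
[6] MUL needs rd=2 wr=1: RD_PORT; after: ALU=2 MUL=2 MEM=2 BR=0, R=1, W=1

issued = [0, 1]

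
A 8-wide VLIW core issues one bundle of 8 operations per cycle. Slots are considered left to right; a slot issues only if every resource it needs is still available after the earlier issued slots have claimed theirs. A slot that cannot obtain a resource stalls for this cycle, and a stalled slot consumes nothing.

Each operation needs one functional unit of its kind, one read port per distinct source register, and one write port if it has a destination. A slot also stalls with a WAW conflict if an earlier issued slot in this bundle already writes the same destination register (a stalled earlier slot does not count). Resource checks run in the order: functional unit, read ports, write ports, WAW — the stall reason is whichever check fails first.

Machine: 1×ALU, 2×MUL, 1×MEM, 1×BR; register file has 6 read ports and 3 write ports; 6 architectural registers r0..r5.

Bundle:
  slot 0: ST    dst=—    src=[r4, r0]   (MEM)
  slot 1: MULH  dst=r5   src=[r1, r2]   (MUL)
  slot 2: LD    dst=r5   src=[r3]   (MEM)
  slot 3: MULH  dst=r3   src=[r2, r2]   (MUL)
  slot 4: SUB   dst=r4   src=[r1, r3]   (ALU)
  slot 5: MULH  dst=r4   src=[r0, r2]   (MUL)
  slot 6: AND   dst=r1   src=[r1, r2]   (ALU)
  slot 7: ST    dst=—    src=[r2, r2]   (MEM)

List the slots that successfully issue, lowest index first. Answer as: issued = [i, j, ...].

[0] MEM needs rd=2 wr=0: ok; after: ALU=1 MUL=2 MEM=0 BR=1, R=4, W=3
[1] MUL needs rd=2 wr=1: ok; after: ALU=1 MUL=1 MEM=0 BR=1, R=2, W=2
[2] MEM needs rd=1 wr=1: FU; after: ALU=1 MUL=1 MEM=0 BR=1, R=2, W=2
[3] MUL needs rd=1 wr=1: ok; after: ALU=1 MUL=0 MEM=0 BR=1, R=1, W=1
[4] ALU needs rd=2 wr=1: RD_PORT; after: ALU=1 MUL=0 MEM=0 BR=1, R=1, W=1
[5] MUL needs rd=2 wr=1: FU; after: ALU=1 MUL=0 MEM=0 BR=1, R=1, W=1
[6] ALU needs rd=2 wr=1: RD_PORT; after: ALU=1 MUL=0 MEM=0 BR=1, R=1, W=1
[7] MEM needs rd=1 wr=0: FU; after: ALU=1 MUL=0 MEM=0 BR=1, R=1, W=1

issued = [0, 1, 3]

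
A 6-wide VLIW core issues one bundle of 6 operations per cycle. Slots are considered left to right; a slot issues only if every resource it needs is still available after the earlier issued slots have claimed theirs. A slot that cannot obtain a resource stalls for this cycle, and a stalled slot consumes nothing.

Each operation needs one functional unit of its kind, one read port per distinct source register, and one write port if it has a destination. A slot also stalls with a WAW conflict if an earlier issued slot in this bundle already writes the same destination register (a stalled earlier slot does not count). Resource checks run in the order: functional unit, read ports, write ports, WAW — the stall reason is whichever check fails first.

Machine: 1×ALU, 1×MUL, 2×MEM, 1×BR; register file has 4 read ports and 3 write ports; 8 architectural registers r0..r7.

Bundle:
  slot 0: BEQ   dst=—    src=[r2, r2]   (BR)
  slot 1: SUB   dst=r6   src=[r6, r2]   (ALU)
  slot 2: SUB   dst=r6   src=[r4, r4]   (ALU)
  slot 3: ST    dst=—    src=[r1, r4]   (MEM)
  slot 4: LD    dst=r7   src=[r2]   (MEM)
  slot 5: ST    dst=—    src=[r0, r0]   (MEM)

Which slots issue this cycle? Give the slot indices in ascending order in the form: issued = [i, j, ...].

[0] BR needs rd=1 wr=0: ok; after: ALU=1 MUL=1 MEM=2 BR=0, R=3, W=3
[1] ALU needs rd=2 wr=1: ok; after: ALU=0 MUL=1 MEM=2 BR=0, R=1, W=2
[2] ALU needs rd=1 wr=1: FU; after: ALU=0 MUL=1 MEM=2 BR=0, R=1, W=2
[3] MEM needs rd=2 wr=0: RD_PORT; after: ALU=0 MUL=1 MEM=2 BR=0, R=1, W=2
[4] MEM needs rd=1 wr=1: ok; after: ALU=0 MUL=1 MEM=1 BR=0, R=0, W=1
[5] MEM needs rd=1 wr=0: RD_PORT; after: ALU=0 MUL=1 MEM=1 BR=0, R=0, W=1

issued = [0, 1, 4]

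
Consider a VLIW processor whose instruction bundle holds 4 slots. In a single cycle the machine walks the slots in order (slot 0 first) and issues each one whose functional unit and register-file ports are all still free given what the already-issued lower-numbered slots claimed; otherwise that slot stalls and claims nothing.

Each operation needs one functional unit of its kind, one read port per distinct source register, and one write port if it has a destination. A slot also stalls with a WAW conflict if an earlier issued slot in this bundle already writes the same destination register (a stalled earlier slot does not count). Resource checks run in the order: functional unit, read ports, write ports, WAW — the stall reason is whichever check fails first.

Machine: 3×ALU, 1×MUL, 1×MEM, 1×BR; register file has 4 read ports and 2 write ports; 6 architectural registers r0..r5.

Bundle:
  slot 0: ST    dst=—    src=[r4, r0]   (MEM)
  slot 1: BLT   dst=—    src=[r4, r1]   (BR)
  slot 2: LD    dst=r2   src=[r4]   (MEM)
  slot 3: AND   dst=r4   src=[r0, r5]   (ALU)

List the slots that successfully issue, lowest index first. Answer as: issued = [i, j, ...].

slot 0 (MEM): ISSUE — free A3,Mu1,Ld0,B1 rp2 wp2
slot 1 (BR): ISSUE — free A3,Mu1,Ld0,B0 rp0 wp2
slot 2 (MEM): stall FU — free A3,Mu1,Ld0,B0 rp0 wp2
slot 3 (ALU): stall RD_PORT — free A3,Mu1,Ld0,B0 rp0 wp2

issued = [0, 1]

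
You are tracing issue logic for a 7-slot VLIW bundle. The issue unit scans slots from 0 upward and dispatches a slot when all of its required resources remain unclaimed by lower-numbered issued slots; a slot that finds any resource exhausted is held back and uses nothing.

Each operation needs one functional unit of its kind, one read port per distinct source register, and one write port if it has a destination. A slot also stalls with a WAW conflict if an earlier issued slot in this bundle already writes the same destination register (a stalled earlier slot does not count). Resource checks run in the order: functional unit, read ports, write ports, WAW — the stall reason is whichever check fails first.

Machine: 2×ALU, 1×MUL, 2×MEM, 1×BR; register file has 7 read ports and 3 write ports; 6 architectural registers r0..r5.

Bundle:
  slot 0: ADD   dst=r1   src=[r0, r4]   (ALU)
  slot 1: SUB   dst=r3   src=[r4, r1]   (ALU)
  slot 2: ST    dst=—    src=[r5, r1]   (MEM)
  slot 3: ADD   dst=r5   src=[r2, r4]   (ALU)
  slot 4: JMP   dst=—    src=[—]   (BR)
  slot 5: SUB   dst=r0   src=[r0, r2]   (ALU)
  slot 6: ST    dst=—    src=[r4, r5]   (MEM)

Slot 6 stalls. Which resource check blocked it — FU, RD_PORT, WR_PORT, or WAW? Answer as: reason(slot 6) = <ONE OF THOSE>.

reason(slot 6) = RD_PORT

(0) want 1×ALU +2rd +1wr — yes → AL1|MU1|ME2|BR1|rd5|wr2
(1) want 1×ALU +2rd +1wr — yes → AL0|MU1|ME2|BR1|rd3|wr1
(2) want 1×MEM +2rd +0wr — yes → AL0|MU1|ME1|BR1|rd1|wr1
(3) want 1×ALU +2rd +1wr — FU → AL0|MU1|ME1|BR1|rd1|wr1
(4) want 1×BR +0rd +0wr — yes → AL0|MU1|ME1|BR0|rd1|wr1
(5) want 1×ALU +2rd +1wr — FU → AL0|MU1|ME1|BR0|rd1|wr1
(6) want 1×MEM +2rd +0wr — RD_PORT → AL0|MU1|ME1|BR0|rd1|wr1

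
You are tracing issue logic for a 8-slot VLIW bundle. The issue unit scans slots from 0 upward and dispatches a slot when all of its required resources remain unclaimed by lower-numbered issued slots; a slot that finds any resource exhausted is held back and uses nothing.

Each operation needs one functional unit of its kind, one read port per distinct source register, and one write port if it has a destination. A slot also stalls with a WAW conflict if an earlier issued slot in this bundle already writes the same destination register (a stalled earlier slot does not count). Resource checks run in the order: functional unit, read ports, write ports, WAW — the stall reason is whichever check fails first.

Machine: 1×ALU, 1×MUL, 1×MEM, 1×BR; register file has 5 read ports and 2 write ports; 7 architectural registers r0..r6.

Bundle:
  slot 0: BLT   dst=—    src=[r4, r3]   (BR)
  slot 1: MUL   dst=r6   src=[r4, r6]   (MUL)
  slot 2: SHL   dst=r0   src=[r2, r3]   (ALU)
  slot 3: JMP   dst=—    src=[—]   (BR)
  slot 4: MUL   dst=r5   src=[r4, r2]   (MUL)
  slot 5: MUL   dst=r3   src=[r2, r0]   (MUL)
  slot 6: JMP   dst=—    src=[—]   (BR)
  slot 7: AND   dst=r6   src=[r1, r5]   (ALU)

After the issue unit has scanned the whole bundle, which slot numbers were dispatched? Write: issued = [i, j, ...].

(0) want 1×BR +2rd +0wr — yes → AL1|MU1|ME1|BR0|rd3|wr2
(1) want 1×MUL +2rd +1wr — yes → AL1|MU0|ME1|BR0|rd1|wr1
(2) want 1×ALU +2rd +1wr — RD_PORT → AL1|MU0|ME1|BR0|rd1|wr1
(3) want 1×BR +0rd +0wr — FU → AL1|MU0|ME1|BR0|rd1|wr1
(4) want 1×MUL +2rd +1wr — FU → AL1|MU0|ME1|BR0|rd1|wr1
(5) want 1×MUL +2rd +1wr — FU → AL1|MU0|ME1|BR0|rd1|wr1
(6) want 1×BR +0rd +0wr — FU → AL1|MU0|ME1|BR0|rd1|wr1
(7) want 1×ALU +2rd +1wr — RD_PORT → AL1|MU0|ME1|BR0|rd1|wr1

issued = [0, 1]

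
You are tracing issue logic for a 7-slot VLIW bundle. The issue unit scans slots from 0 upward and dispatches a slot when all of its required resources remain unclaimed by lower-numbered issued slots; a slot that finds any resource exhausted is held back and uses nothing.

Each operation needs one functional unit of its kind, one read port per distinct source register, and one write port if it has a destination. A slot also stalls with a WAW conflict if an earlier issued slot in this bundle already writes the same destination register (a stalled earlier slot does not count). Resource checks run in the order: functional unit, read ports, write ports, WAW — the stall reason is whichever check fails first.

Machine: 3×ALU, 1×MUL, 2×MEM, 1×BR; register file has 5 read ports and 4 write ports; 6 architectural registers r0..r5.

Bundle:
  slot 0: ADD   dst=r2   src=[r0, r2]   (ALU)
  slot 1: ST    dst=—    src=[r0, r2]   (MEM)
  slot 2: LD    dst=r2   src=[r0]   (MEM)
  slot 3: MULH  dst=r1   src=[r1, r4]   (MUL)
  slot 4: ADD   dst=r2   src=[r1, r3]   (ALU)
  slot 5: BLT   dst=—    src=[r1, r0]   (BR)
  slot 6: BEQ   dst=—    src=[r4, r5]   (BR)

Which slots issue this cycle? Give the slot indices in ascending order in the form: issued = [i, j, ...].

[0] ALU needs rd=2 wr=1: ok; after: ALU=2 MUL=1 MEM=2 BR=1, R=3, W=3
[1] MEM needs rd=2 wr=0: ok; after: ALU=2 MUL=1 MEM=1 BR=1, R=1, W=3
[2] MEM needs rd=1 wr=1: WAW; after: ALU=2 MUL=1 MEM=1 BR=1, R=1, W=3
[3] MUL needs rd=2 wr=1: RD_PORT; after: ALU=2 MUL=1 MEM=1 BR=1, R=1, W=3
[4] ALU needs rd=2 wr=1: RD_PORT; after: ALU=2 MUL=1 MEM=1 BR=1, R=1, W=3
[5] BR needs rd=2 wr=0: RD_PORT; after: ALU=2 MUL=1 MEM=1 BR=1, R=1, W=3
[6] BR needs rd=2 wr=0: RD_PORT; after: ALU=2 MUL=1 MEM=1 BR=1, R=1, W=3

issued = [0, 1]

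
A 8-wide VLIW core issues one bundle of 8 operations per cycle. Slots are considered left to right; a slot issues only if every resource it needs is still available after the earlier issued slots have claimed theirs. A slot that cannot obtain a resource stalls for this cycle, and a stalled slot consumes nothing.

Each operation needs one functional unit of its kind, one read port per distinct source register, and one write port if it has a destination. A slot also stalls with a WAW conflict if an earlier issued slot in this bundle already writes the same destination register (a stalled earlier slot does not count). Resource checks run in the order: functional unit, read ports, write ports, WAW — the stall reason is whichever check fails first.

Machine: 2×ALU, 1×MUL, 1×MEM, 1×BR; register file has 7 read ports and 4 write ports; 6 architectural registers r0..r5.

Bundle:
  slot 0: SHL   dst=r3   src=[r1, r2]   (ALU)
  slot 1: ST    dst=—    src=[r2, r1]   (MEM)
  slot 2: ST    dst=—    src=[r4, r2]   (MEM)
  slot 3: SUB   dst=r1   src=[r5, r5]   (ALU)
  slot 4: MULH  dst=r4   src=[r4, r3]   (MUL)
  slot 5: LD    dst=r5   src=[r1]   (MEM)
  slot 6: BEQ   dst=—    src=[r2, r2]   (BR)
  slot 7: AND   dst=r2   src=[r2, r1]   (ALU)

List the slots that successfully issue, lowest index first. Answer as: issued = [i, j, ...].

  0. ALU→r3 ⇒ go  {1A/1Mu/1Ld/1B | 5r 3w}
  1. MEM ⇒ go  {1A/1Mu/0Ld/1B | 3r 3w}
  2. MEM ⇒ no(FU)  {1A/1Mu/0Ld/1B | 3r 3w}
  3. ALU→r1 ⇒ go  {0A/1Mu/0Ld/1B | 2r 2w}
  4. MUL→r4 ⇒ go  {0A/0Mu/0Ld/1B | 0r 1w}
  5. MEM→r5 ⇒ no(FU)  {0A/0Mu/0Ld/1B | 0r 1w}
  6. BR ⇒ no(RD_PORT)  {0A/0Mu/0Ld/1B | 0r 1w}
  7. ALU→r2 ⇒ no(FU)  {0A/0Mu/0Ld/1B | 0r 1w}

issued = [0, 1, 3, 4]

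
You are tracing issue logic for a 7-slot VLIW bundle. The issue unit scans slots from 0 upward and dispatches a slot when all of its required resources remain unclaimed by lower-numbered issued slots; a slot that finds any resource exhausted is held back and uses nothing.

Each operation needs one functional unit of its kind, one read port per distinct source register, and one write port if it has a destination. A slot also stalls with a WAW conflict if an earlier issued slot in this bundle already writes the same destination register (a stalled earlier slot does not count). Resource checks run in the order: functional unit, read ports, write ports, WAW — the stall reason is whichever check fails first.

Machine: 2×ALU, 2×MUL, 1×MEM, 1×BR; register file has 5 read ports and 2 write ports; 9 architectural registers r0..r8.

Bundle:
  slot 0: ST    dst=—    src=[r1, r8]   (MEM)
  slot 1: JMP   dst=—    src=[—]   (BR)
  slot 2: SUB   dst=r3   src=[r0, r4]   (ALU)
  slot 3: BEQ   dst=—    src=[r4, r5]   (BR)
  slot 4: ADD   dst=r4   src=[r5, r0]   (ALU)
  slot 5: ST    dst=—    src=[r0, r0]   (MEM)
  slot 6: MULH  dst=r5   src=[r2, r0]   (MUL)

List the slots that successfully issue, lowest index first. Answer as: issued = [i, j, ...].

issued = [0, 1, 2]

slot 0 (MEM): ISSUE — free A2,Mu2,Ld0,B1 rp3 wp2
slot 1 (BR): ISSUE — free A2,Mu2,Ld0,B0 rp3 wp2
slot 2 (ALU): ISSUE — free A1,Mu2,Ld0,B0 rp1 wp1
slot 3 (BR): stall FU — free A1,Mu2,Ld0,B0 rp1 wp1
slot 4 (ALU): stall RD_PORT — free A1,Mu2,Ld0,B0 rp1 wp1
slot 5 (MEM): stall FU — free A1,Mu2,Ld0,B0 rp1 wp1
slot 6 (MUL): stall RD_PORT — free A1,Mu2,Ld0,B0 rp1 wp1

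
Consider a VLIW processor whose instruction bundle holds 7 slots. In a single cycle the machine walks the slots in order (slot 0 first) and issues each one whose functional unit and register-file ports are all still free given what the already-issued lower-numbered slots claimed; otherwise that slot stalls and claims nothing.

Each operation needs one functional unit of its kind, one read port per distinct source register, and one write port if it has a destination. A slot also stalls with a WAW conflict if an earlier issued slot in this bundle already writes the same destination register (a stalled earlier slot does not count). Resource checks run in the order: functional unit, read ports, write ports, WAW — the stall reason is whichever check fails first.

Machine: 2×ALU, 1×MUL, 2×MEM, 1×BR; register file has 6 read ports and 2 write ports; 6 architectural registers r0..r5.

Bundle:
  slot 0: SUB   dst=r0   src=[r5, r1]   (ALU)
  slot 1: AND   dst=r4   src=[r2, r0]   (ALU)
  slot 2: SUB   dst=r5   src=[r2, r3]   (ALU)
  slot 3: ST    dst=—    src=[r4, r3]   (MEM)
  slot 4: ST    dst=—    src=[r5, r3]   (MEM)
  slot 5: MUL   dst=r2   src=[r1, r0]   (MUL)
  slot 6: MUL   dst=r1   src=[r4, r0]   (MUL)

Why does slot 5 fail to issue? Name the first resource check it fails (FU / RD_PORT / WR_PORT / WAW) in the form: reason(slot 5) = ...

#0 ALU src=r5,r1 dispatched  <A:1 Mu:1 Ld:2 B:1 rd:4 wr:1>
#1 ALU src=r2,r0 dispatched  <A:0 Mu:1 Ld:2 B:1 rd:2 wr:0>
#2 ALU src=r2,r3 held:FU  <A:0 Mu:1 Ld:2 B:1 rd:2 wr:0>
#3 MEM src=r4,r3 dispatched  <A:0 Mu:1 Ld:1 B:1 rd:0 wr:0>
#4 MEM src=r5,r3 held:RD_PORT  <A:0 Mu:1 Ld:1 B:1 rd:0 wr:0>
#5 MUL src=r1,r0 held:RD_PORT  <A:0 Mu:1 Ld:1 B:1 rd:0 wr:0>
#6 MUL src=r4,r0 held:RD_PORT  <A:0 Mu:1 Ld:1 B:1 rd:0 wr:0>

reason(slot 5) = RD_PORT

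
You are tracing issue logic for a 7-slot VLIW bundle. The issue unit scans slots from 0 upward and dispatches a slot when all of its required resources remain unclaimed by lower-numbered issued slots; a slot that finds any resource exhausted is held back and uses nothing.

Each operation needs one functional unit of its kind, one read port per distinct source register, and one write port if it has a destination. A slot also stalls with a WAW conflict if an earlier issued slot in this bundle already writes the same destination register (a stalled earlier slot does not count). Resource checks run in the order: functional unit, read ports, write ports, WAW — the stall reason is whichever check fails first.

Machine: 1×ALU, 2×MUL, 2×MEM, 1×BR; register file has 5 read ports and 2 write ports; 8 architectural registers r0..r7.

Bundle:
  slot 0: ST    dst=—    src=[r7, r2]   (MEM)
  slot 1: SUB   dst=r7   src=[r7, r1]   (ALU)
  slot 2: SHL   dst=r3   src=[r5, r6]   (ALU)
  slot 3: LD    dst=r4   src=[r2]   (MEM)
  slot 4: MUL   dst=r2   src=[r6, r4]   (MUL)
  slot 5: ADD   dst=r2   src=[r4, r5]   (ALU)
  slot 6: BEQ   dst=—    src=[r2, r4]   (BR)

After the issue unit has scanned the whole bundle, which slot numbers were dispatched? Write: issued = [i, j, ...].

issued = [0, 1, 3]

#0 MEM src=r7,r2 dispatched  <A:1 Mu:2 Ld:1 B:1 rd:3 wr:2>
#1 ALU src=r7,r1 dispatched  <A:0 Mu:2 Ld:1 B:1 rd:1 wr:1>
#2 ALU src=r5,r6 held:FU  <A:0 Mu:2 Ld:1 B:1 rd:1 wr:1>
#3 MEM src=r2 dispatched  <A:0 Mu:2 Ld:0 B:1 rd:0 wr:0>
#4 MUL src=r6,r4 held:RD_PORT  <A:0 Mu:2 Ld:0 B:1 rd:0 wr:0>
#5 ALU src=r4,r5 held:FU  <A:0 Mu:2 Ld:0 B:1 rd:0 wr:0>
#6 BR src=r2,r4 held:RD_PORT  <A:0 Mu:2 Ld:0 B:1 rd:0 wr:0>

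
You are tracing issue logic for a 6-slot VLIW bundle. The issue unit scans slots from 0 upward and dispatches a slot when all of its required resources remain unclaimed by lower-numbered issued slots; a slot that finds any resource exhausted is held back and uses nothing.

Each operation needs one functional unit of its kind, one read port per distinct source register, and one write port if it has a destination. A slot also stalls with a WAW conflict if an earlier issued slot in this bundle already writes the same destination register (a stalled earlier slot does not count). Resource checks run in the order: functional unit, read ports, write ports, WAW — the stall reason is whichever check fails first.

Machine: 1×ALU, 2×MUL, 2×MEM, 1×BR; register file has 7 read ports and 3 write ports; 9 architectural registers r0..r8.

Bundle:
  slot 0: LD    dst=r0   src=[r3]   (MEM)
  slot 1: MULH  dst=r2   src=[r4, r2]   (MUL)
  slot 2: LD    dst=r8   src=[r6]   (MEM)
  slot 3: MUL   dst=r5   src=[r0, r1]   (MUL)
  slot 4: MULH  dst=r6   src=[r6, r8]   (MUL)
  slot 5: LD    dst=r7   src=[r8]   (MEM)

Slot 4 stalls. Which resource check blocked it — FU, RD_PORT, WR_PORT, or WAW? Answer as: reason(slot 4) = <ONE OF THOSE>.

#0 MEM src=r3 dispatched  <A:1 Mu:2 Ld:1 B:1 rd:6 wr:2>
#1 MUL src=r4,r2 dispatched  <A:1 Mu:1 Ld:1 B:1 rd:4 wr:1>
#2 MEM src=r6 dispatched  <A:1 Mu:1 Ld:0 B:1 rd:3 wr:0>
#3 MUL src=r0,r1 held:WR_PORT  <A:1 Mu:1 Ld:0 B:1 rd:3 wr:0>
#4 MUL src=r6,r8 held:WR_PORT  <A:1 Mu:1 Ld:0 B:1 rd:3 wr:0>
#5 MEM src=r8 held:FU  <A:1 Mu:1 Ld:0 B:1 rd:3 wr:0>

reason(slot 4) = WR_PORT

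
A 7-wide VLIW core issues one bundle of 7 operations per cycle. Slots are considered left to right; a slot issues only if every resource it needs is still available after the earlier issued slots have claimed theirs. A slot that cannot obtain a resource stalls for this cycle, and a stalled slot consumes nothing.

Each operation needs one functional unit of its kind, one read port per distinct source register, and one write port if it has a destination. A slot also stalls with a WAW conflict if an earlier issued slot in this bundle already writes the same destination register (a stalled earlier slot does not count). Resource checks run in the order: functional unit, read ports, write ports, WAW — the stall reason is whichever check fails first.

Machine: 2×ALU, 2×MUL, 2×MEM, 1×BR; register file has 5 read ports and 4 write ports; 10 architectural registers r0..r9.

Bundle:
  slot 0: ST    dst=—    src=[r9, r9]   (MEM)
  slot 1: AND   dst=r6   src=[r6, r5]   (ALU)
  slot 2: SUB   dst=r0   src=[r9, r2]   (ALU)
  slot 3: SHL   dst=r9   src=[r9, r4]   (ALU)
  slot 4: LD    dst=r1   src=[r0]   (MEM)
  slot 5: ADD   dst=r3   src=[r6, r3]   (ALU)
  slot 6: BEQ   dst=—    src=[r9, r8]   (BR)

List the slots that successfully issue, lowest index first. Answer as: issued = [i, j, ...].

issued = [0, 1, 2]

slot 0 (MEM): ISSUE — free A2,Mu2,Ld1,B1 rp4 wp4
slot 1 (ALU): ISSUE — free A1,Mu2,Ld1,B1 rp2 wp3
slot 2 (ALU): ISSUE — free A0,Mu2,Ld1,B1 rp0 wp2
slot 3 (ALU): stall FU — free A0,Mu2,Ld1,B1 rp0 wp2
slot 4 (MEM): stall RD_PORT — free A0,Mu2,Ld1,B1 rp0 wp2
slot 5 (ALU): stall FU — free A0,Mu2,Ld1,B1 rp0 wp2
slot 6 (BR): stall RD_PORT — free A0,Mu2,Ld1,B1 rp0 wp2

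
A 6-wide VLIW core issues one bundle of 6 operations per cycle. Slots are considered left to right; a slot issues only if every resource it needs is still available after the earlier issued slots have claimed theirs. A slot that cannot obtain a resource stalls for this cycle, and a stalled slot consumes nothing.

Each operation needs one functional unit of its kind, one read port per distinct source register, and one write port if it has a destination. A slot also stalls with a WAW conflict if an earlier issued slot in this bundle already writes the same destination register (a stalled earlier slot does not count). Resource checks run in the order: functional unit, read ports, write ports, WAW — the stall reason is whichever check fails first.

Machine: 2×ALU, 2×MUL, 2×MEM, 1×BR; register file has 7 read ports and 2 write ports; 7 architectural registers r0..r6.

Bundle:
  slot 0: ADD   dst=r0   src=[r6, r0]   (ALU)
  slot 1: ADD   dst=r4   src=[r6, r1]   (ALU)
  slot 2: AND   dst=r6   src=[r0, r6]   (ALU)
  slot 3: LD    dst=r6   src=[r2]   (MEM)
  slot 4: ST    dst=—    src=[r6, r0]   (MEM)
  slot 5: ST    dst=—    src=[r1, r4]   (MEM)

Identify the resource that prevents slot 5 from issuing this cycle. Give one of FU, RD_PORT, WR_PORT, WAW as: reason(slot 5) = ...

reason(slot 5) = RD_PORT

[0] ALU needs rd=2 wr=1: ok; after: ALU=1 MUL=2 MEM=2 BR=1, R=5, W=1
[1] ALU needs rd=2 wr=1: ok; after: ALU=0 MUL=2 MEM=2 BR=1, R=3, W=0
[2] ALU needs rd=2 wr=1: FU; after: ALU=0 MUL=2 MEM=2 BR=1, R=3, W=0
[3] MEM needs rd=1 wr=1: WR_PORT; after: ALU=0 MUL=2 MEM=2 BR=1, R=3, W=0
[4] MEM needs rd=2 wr=0: ok; after: ALU=0 MUL=2 MEM=1 BR=1, R=1, W=0
[5] MEM needs rd=2 wr=0: RD_PORT; after: ALU=0 MUL=2 MEM=1 BR=1, R=1, W=0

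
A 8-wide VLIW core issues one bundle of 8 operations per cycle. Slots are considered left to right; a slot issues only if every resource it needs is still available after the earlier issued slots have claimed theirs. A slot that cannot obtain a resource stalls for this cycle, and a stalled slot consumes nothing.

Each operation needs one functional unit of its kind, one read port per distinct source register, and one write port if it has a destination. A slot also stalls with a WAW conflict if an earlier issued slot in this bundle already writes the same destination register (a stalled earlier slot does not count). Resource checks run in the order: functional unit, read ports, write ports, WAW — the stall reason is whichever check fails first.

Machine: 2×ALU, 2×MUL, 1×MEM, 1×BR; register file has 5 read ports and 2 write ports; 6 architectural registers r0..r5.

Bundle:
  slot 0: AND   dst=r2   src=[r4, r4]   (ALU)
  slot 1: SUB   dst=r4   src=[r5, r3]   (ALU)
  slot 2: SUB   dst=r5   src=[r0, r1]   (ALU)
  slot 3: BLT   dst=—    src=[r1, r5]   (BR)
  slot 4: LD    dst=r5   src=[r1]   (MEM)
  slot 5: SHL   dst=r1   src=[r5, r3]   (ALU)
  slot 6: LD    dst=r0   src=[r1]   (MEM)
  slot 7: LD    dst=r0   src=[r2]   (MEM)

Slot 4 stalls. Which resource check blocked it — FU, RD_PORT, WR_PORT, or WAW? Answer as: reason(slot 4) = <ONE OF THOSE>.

(0) want 1×ALU +1rd +1wr — yes → AL1|MU2|ME1|BR1|rd4|wr1
(1) want 1×ALU +2rd +1wr — yes → AL0|MU2|ME1|BR1|rd2|wr0
(2) want 1×ALU +2rd +1wr — FU → AL0|MU2|ME1|BR1|rd2|wr0
(3) want 1×BR +2rd +0wr — yes → AL0|MU2|ME1|BR0|rd0|wr0
(4) want 1×MEM +1rd +1wr — RD_PORT → AL0|MU2|ME1|BR0|rd0|wr0
(5) want 1×ALU +2rd +1wr — FU → AL0|MU2|ME1|BR0|rd0|wr0
(6) want 1×MEM +1rd +1wr — RD_PORT → AL0|MU2|ME1|BR0|rd0|wr0
(7) want 1×MEM +1rd +1wr — RD_PORT → AL0|MU2|ME1|BR0|rd0|wr0

reason(slot 4) = RD_PORT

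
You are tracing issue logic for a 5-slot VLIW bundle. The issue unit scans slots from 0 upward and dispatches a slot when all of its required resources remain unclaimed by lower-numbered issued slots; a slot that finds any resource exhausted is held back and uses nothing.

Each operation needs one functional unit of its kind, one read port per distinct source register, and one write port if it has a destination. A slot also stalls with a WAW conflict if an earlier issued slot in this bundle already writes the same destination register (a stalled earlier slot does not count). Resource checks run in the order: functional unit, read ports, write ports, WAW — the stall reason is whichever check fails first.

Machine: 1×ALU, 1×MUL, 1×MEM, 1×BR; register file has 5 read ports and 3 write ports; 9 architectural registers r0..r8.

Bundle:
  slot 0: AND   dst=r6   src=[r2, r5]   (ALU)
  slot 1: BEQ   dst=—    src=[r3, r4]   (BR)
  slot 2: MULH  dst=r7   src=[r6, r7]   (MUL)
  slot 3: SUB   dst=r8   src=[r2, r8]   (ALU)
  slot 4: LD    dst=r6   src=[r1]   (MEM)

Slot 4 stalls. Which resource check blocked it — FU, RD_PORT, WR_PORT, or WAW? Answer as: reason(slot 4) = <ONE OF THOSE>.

[0] ALU needs rd=2 wr=1: ok; after: ALU=0 MUL=1 MEM=1 BR=1, R=3, W=2
[1] BR needs rd=2 wr=0: ok; after: ALU=0 MUL=1 MEM=1 BR=0, R=1, W=2
[2] MUL needs rd=2 wr=1: RD_PORT; after: ALU=0 MUL=1 MEM=1 BR=0, R=1, W=2
[3] ALU needs rd=2 wr=1: FU; after: ALU=0 MUL=1 MEM=1 BR=0, R=1, W=2
[4] MEM needs rd=1 wr=1: WAW; after: ALU=0 MUL=1 MEM=1 BR=0, R=1, W=2

reason(slot 4) = WAW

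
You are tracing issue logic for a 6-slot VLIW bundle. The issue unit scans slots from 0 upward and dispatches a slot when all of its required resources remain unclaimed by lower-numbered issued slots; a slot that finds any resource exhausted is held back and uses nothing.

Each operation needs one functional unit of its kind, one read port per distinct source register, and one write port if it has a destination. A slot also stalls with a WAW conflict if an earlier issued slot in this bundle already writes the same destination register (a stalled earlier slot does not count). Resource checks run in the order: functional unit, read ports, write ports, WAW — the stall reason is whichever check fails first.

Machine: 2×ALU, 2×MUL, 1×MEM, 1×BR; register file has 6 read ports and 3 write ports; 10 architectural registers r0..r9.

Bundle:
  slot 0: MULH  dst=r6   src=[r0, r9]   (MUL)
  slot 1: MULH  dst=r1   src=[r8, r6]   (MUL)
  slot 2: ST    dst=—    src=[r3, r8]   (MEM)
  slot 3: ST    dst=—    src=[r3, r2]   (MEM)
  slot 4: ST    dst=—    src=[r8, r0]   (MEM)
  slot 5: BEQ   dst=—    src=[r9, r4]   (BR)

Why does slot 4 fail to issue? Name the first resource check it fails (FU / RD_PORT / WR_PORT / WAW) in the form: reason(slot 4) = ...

reason(slot 4) = FU

  0. MUL→r6 ⇒ go  {2A/1Mu/1Ld/1B | 4r 2w}
  1. MUL→r1 ⇒ go  {2A/0Mu/1Ld/1B | 2r 1w}
  2. MEM ⇒ go  {2A/0Mu/0Ld/1B | 0r 1w}
  3. MEM ⇒ no(FU)  {2A/0Mu/0Ld/1B | 0r 1w}
  4. MEM ⇒ no(FU)  {2A/0Mu/0Ld/1B | 0r 1w}
  5. BR ⇒ no(RD_PORT)  {2A/0Mu/0Ld/1B | 0r 1w}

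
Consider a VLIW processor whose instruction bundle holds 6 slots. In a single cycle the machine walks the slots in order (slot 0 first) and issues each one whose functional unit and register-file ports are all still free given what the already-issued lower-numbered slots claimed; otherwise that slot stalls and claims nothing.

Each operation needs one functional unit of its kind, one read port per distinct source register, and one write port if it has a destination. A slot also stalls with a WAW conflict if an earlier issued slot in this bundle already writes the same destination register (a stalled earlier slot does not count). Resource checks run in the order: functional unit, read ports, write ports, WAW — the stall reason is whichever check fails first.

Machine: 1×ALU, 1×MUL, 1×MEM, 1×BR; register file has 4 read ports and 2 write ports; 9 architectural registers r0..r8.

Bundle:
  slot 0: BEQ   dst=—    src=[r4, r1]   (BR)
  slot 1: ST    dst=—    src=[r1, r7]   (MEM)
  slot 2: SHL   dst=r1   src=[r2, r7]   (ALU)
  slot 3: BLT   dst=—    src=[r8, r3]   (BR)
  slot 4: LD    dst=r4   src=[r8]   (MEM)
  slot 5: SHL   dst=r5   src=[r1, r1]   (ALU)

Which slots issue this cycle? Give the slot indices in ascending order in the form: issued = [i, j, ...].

(0) want 1×BR +2rd +0wr — yes → AL1|MU1|ME1|BR0|rd2|wr2
(1) want 1×MEM +2rd +0wr — yes → AL1|MU1|ME0|BR0|rd0|wr2
(2) want 1×ALU +2rd +1wr — RD_PORT → AL1|MU1|ME0|BR0|rd0|wr2
(3) want 1×BR +2rd +0wr — FU → AL1|MU1|ME0|BR0|rd0|wr2
(4) want 1×MEM +1rd +1wr — FU → AL1|MU1|ME0|BR0|rd0|wr2
(5) want 1×ALU +1rd +1wr — RD_PORT → AL1|MU1|ME0|BR0|rd0|wr2

issued = [0, 1]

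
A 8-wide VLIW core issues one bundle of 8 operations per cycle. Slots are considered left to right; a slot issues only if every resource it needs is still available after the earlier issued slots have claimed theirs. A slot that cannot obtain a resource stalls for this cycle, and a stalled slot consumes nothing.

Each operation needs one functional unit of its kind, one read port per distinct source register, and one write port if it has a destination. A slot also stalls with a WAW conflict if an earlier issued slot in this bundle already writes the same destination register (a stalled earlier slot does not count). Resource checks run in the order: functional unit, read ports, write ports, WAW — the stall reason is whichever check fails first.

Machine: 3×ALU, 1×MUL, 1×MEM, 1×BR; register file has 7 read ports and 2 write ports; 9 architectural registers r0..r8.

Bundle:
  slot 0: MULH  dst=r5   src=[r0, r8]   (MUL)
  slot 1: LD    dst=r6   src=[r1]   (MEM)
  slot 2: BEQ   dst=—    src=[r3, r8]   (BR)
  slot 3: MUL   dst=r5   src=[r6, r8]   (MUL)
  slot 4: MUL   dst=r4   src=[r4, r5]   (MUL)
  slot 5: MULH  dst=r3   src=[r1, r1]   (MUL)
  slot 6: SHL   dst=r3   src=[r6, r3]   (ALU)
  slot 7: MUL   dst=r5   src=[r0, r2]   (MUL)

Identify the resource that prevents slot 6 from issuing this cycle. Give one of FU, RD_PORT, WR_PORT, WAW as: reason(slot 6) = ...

slot 0 (MUL): ISSUE — free A3,Mu0,Ld1,B1 rp5 wp1
slot 1 (MEM): ISSUE — free A3,Mu0,Ld0,B1 rp4 wp0
slot 2 (BR): ISSUE — free A3,Mu0,Ld0,B0 rp2 wp0
slot 3 (MUL): stall FU — free A3,Mu0,Ld0,B0 rp2 wp0
slot 4 (MUL): stall FU — free A3,Mu0,Ld0,B0 rp2 wp0
slot 5 (MUL): stall FU — free A3,Mu0,Ld0,B0 rp2 wp0
slot 6 (ALU): stall WR_PORT — free A3,Mu0,Ld0,B0 rp2 wp0
slot 7 (MUL): stall FU — free A3,Mu0,Ld0,B0 rp2 wp0

reason(slot 6) = WR_PORT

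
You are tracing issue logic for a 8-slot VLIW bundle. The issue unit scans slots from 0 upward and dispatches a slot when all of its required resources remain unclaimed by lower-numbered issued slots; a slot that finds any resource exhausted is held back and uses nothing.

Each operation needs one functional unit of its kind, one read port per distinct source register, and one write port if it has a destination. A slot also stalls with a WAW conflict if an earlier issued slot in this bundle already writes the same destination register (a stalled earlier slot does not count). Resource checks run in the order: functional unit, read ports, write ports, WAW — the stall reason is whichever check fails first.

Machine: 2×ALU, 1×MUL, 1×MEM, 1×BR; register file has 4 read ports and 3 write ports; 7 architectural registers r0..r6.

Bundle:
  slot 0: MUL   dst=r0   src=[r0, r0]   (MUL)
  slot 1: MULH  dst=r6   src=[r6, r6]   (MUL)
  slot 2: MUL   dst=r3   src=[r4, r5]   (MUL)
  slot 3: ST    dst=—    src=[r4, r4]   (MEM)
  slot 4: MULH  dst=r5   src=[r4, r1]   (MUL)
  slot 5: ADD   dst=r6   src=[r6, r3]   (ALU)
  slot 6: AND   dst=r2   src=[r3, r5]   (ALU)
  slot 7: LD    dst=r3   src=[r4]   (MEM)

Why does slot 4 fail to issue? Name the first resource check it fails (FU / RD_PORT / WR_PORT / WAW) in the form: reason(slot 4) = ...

reason(slot 4) = FU

slot 0 (MUL): ISSUE — free A2,Mu0,Ld1,B1 rp3 wp2
slot 1 (MUL): stall FU — free A2,Mu0,Ld1,B1 rp3 wp2
slot 2 (MUL): stall FU — free A2,Mu0,Ld1,B1 rp3 wp2
slot 3 (MEM): ISSUE — free A2,Mu0,Ld0,B1 rp2 wp2
slot 4 (MUL): stall FU — free A2,Mu0,Ld0,B1 rp2 wp2
slot 5 (ALU): ISSUE — free A1,Mu0,Ld0,B1 rp0 wp1
slot 6 (ALU): stall RD_PORT — free A1,Mu0,Ld0,B1 rp0 wp1
slot 7 (MEM): stall FU — free A1,Mu0,Ld0,B1 rp0 wp1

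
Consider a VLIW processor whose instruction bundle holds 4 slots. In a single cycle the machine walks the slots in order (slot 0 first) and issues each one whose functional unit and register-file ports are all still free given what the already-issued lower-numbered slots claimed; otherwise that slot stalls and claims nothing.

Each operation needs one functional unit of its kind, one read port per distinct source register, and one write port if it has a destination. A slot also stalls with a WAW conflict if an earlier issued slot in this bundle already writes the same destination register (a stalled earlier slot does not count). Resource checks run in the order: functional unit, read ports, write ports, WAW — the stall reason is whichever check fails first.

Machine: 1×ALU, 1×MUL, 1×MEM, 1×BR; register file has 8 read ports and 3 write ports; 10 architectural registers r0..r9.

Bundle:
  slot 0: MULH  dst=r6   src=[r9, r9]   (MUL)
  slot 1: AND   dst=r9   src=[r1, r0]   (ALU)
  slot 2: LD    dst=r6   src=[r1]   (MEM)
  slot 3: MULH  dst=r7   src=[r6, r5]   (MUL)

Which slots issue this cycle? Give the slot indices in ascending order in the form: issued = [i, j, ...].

[0] MUL needs rd=1 wr=1: ok; after: ALU=1 MUL=0 MEM=1 BR=1, R=7, W=2
[1] ALU needs rd=2 wr=1: ok; after: ALU=0 MUL=0 MEM=1 BR=1, R=5, W=1
[2] MEM needs rd=1 wr=1: WAW; after: ALU=0 MUL=0 MEM=1 BR=1, R=5, W=1
[3] MUL needs rd=2 wr=1: FU; after: ALU=0 MUL=0 MEM=1 BR=1, R=5, W=1

issued = [0, 1]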